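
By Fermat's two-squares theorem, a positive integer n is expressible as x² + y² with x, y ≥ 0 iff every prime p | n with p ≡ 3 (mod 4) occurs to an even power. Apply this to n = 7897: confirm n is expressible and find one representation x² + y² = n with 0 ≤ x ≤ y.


Step 1: Factor n = 7897 = 53 · 149.
Step 2: Check the mod-4 condition on each prime factor: 53 ≡ 1 (mod 4), exponent 1; 149 ≡ 1 (mod 4), exponent 1.
All primes ≡ 3 (mod 4) appear to even exponent (or don't appear), so by the two-squares theorem n IS expressible as a sum of two squares.
Step 3: Build a representation. Here n = 53 · 149 is a product of primes ≡ 1 (mod 4). Each prime p ≡ 1 (mod 4) is itself a sum of two squares; find a² by testing p − a² for a perfect square:
  53: 53 − 1² = 52, 53 − 2² = 49 = 7² ⇒ 53 = 2² + 7².
  149: 149 − 1² = 148, 149 − 2² = 145, 149 − 3² = 140, 149 − 4² = 133, 149 − 5² = 124, 149 − 6² = 113, 149 − 7² = 100 = 10² ⇒ 149 = 7² + 10².
  Combine using the Brahmagupta–Fibonacci identity (a² + b²)(c² + d²) = (ac − bd)² + (ad + bc)² = (ac + bd)² + (ad − bc)²:
  53 · 149 = 7897: from (2² + 7²)(7² + 10²), take (2·7 − 7·10, 2·10 + 7·7) = (14 − 70, 20 + 49) = (-56, 69); dropping signs (only squares matter) gives (56, 69); check 56² + 69² = 3136 + 4761 = 7897 ✓.
Step 4: Order so x ≤ y and verify: 56² + 69² = 3136 + 4761 = 7897 = n. ✓

n = 7897 = 56² + 69² (one valid representation with x ≤ y).


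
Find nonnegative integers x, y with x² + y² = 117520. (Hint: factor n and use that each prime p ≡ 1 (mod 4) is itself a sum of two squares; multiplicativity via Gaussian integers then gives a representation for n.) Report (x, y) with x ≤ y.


Step 1: Factor n = 117520 = 2^4 · 5 · 13 · 113.
Step 2: Check the mod-4 condition on each prime factor: 2 = 2 (special); 5 ≡ 1 (mod 4), exponent 1; 13 ≡ 1 (mod 4), exponent 1; 113 ≡ 1 (mod 4), exponent 1.
All primes ≡ 3 (mod 4) appear to even exponent (or don't appear), so by the two-squares theorem n IS expressible as a sum of two squares.
Step 3: Build a representation. Group n = k² · m with k = 4 and m = 5 · 13 · 113 = 7345 (a product of primes ≡ 1 (mod 4)); a representation of m scales to one of n via (k·x)² + (k·y)² = k²(x² + y²). Each prime p ≡ 1 (mod 4) is itself a sum of two squares; find a² by testing p − a² for a perfect square:
  5: 5 − 1² = 4 = 2² ⇒ 5 = 1² + 2².
  13: 13 − 1² = 12, 13 − 2² = 9 = 3² ⇒ 13 = 2² + 3².
  113: 113 − 1² = 112, 113 − 2² = 109, 113 − 3² = 104, 113 − 4² = 97, 113 − 5² = 88, 113 − 6² = 77, 113 − 7² = 64 = 8² ⇒ 113 = 7² + 8².
  Combine using the Brahmagupta–Fibonacci identity (a² + b²)(c² + d²) = (ac − bd)² + (ad + bc)² = (ac + bd)² + (ad − bc)²:
  5 · 13 = 65: from (1² + 2²)(2² + 3²), take (1·2 − 2·3, 1·3 + 2·2) = (2 − 6, 3 + 4) = (-4, 7); dropping signs (only squares matter) gives (4, 7); check 4² + 7² = 16 + 49 = 65 ✓.
  65 · 113 = 7345: from (4² + 7²)(7² + 8²), take (4·7 − 7·8, 4·8 + 7·7) = (28 − 56, 32 + 49) = (-28, 81); dropping signs (only squares matter) gives (28, 81); check 28² + 81² = 784 + 6561 = 7345 ✓.
  Scale by k = 4: (4·28, 4·81) = (112, 324).
Step 4: Order so x ≤ y and verify: 112² + 324² = 12544 + 104976 = 117520 = n. ✓

n = 117520 = 112² + 324² (one valid representation with x ≤ y).


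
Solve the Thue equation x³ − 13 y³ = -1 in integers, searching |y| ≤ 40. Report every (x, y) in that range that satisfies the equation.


The equation is x³ - 13y³ = -1. For fixed y, x³ = 13·y³ − 1, so a solution requires the RHS to be a perfect cube.
Strategy: iterate y from -40 to 40, compute RHS = 13·y³ − 1, and check whether it is a (positive or negative) perfect cube.
Check small values of y:
  y = 0: RHS = -1 = (-1)³ ⇒ x = -1 works.
  y = 1: RHS = 12 is not a perfect cube.
  y = -1: RHS = -14 is not a perfect cube.
  y = 2: RHS = 103 is not a perfect cube.
  y = -2: RHS = -105 is not a perfect cube.
  y = 3: RHS = 350 is not a perfect cube.
  y = -3: RHS = -352 is not a perfect cube.
Continuing the search up to |y| = 40 finds no further solutions beyond those listed.
Collected solutions: (-1, 0).

Solutions (with |y| ≤ 40): (-1, 0).


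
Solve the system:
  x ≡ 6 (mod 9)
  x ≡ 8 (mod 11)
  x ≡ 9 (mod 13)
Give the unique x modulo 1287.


Moduli 9, 11, 13 are pairwise coprime; by CRT there is a unique solution modulo M = 9 · 11 · 13 = 1287.
Solve pairwise, accumulating the modulus:
  Start with x ≡ 6 (mod 9).
  Combine with x ≡ 8 (mod 11): since gcd(9, 11) = 1, we get a unique residue mod 99.
    Write x = 6 + 9·t and substitute into x ≡ 8 (mod 11): 9·t ≡ 8 − 6 = 2 (mod 11).
    The inverse of 9 mod 11 is 5 (since 9·5 = 45 = 4·11 + 1), so t ≡ 5·2 = 10 ≡ 10 (mod 11).
    Then x = 6 + 9·10 = 96, valid modulo lcm(9, 11) = 99: x ≡ 96 (mod 99).
  Combine with x ≡ 9 (mod 13): since gcd(99, 13) = 1, we get a unique residue mod 1287.
    Write x = 96 + 99·t and substitute into x ≡ 9 (mod 13): 99·t ≡ 9 − 96 = -87 (mod 13).
    Reduce coefficients mod 13: 8·t ≡ 4 (mod 13).
    The inverse of 8 mod 13 is 5 (since 8·5 = 40 = 3·13 + 1), so t ≡ 5·4 = 20 ≡ 7 (mod 13).
    Then x = 96 + 99·7 = 789, valid modulo lcm(99, 13) = 1287: x ≡ 789 (mod 1287).
Verify: 789 mod 9 = 6 ✓, 789 mod 11 = 8 ✓, 789 mod 13 = 9 ✓.

x ≡ 789 (mod 1287).


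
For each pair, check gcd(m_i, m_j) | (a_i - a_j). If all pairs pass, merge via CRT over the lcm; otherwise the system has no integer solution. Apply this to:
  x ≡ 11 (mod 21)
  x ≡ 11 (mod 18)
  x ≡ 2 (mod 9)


Moduli 21, 18, 9 are not pairwise coprime, so CRT works modulo lcm(m_i) when all pairwise compatibility conditions hold.
Pairwise compatibility: gcd(m_i, m_j) must divide a_i - a_j for every pair.
Merge one congruence at a time:
  Start: x ≡ 11 (mod 21).
  Combine with x ≡ 11 (mod 18): gcd(21, 18) = 3; 11 - 11 = 0, which IS divisible by 3, so compatible.
    Write x = 11 + 21·t and substitute into x ≡ 11 (mod 18): 21·t ≡ 11 − 11 = 0 (mod 18).
    Divide the congruence (and modulus) by g = 3: 7·t ≡ 0 (mod 6).
    Reduce coefficients mod 6: 1·t ≡ 0 (mod 6).
    So t ≡ 0 (mod 6).
    Then x = 11 + 21·0 = 11, valid modulo lcm(21, 18) = 126: x ≡ 11 (mod 126).
  Combine with x ≡ 2 (mod 9): gcd(126, 9) = 9; 2 - 11 = -9, which IS divisible by 9, so compatible.
    Write x = 11 + 126·t and substitute into x ≡ 2 (mod 9): 126·t ≡ 2 − 11 = -9 (mod 9).
    Divide the congruence (and modulus) by g = 9: 14·t ≡ -1 (mod 1).
    Modulo 1 every t works; take t = 0.
    Then x = 11 + 126·0 = 11, valid modulo lcm(126, 9) = 126: x ≡ 11 (mod 126).
Verify: 11 mod 21 = 11, 11 mod 18 = 11, 11 mod 9 = 2.

x ≡ 11 (mod 126).


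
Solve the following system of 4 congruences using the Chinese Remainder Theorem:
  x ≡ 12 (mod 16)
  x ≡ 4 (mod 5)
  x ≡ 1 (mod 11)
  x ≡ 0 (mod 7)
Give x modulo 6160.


Product of moduli M = 16 · 5 · 11 · 7 = 6160.
Merge one congruence at a time:
  Start: x ≡ 12 (mod 16).
  Combine with x ≡ 4 (mod 5); new modulus lcm = 80.
    Write x = 12 + 16·t and substitute into x ≡ 4 (mod 5): 16·t ≡ 4 − 12 = -8 (mod 5).
    Reduce coefficients mod 5: 1·t ≡ 2 (mod 5).
    So t ≡ 2 (mod 5).
    Then x = 12 + 16·2 = 44, valid modulo lcm(16, 5) = 80: x ≡ 44 (mod 80).
  Combine with x ≡ 1 (mod 11); new modulus lcm = 880.
    Write x = 44 + 80·t and substitute into x ≡ 1 (mod 11): 80·t ≡ 1 − 44 = -43 (mod 11).
    Reduce coefficients mod 11: 3·t ≡ 1 (mod 11).
    The inverse of 3 mod 11 is 4 (since 3·4 = 12 = 1·11 + 1), so t ≡ 4·1 = 4 ≡ 4 (mod 11).
    Then x = 44 + 80·4 = 364, valid modulo lcm(80, 11) = 880: x ≡ 364 (mod 880).
  Combine with x ≡ 0 (mod 7); new modulus lcm = 6160.
    Write x = 364 + 880·t and substitute into x ≡ 0 (mod 7): 880·t ≡ 0 − 364 = -364 (mod 7).
    Reduce coefficients mod 7: 5·t ≡ 0 (mod 7).
    The inverse of 5 mod 7 is 3 (since 5·3 = 15 = 2·7 + 1), so t ≡ 3·0 = 0 ≡ 0 (mod 7).
    Then x = 364 + 880·0 = 364, valid modulo lcm(880, 7) = 6160: x ≡ 364 (mod 6160).
Verify against each original: 364 mod 16 = 12, 364 mod 5 = 4, 364 mod 11 = 1, 364 mod 7 = 0.

x ≡ 364 (mod 6160).


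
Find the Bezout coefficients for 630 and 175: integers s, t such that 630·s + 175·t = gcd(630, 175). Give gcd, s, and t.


Euclidean algorithm on (630, 175) — divide until remainder is 0:
  630 = 3 · 175 + 105
  175 = 1 · 105 + 70
  105 = 1 · 70 + 35
  70 = 2 · 35 + 0
gcd(630, 175) = 35.
Track Bezout coefficients alongside the remainders: start with r₀ = 630 = a·1 + b·0 (s = 1, t = 0) and r₁ = 175 = a·0 + b·1 (s = 0, t = 1); each new remainder r_{k+1} = r_{k-1} − q_k·r_k inherits s_{k+1} = s_{k-1} − q_k·s_k, t_{k+1} = t_{k-1} − q_k·t_k, so r_k = a·s_k + b·t_k at every step:
  q = 3: r = 105, s = 1 − 3·0 = 1, t = 0 − 3·1 = -3  (check: 630·1 + 175·(-3) = 105)
  q = 1: r = 70, s = 0 − 1·1 = -1, t = 1 − 1·(-3) = 4  (check: 630·(-1) + 175·4 = 70)
  q = 1: r = 35, s = 1 − 1·(-1) = 2, t = -3 − 1·4 = -7  (check: 630·2 + 175·(-7) = 35)
The row with r = 35 (the gcd) gives the Bezout coefficients s = 2, t = -7.
Result: 630 · (2) + 175 · (-7) = 35.

gcd(630, 175) = 35; s = 2, t = -7 (check: 630·2 + 175·(-7) = 35).


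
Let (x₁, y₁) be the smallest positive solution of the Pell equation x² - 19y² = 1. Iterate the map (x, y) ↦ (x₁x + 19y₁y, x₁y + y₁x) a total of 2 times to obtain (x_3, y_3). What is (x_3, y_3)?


Step 1: Find the fundamental solution (x₁, y₁) of x² - 19y² = 1.
  Expand √19 as a continued fraction. a₀ = ⌊√19⌋ = 4; iterate m_{k+1} = d_k·a_k − m_k, d_{k+1} = (19 − m_{k+1}²)/d_k, a_{k+1} = ⌊(a₀ + m_{k+1})/d_{k+1}⌋ (starting m₀ = 0, d₀ = 1), with convergents p_k = a_k·p_{k-1} + p_{k-2}, q_k = a_k·q_{k-1} + q_{k-2} (p₋₁ = 1, q₋₁ = 0):
  k = 0: a₀ = 4; p₀/q₀ = 4/1; p₀² − 19·q₀² = 16 − 19 = -3.
  k = 1: m = 4, d = 3, a = ⌊(4 + 4)/3⌋ = 2; p/q = (2·4 + 1)/(2·1 + 0) = 9/2; p² − 19·q² = 81 − 76 = 5.
  k = 2: m = 2, d = 5, a = ⌊(4 + 2)/5⌋ = 1; p/q = (1·9 + 4)/(1·2 + 1) = 13/3; p² − 19·q² = 169 − 171 = -2.
  k = 3: m = 3, d = 2, a = ⌊(4 + 3)/2⌋ = 3; p/q = (3·13 + 9)/(3·3 + 2) = 48/11; p² − 19·q² = 2304 − 2299 = 5.
  k = 4: m = 3, d = 5, a = ⌊(4 + 3)/5⌋ = 1; p/q = (1·48 + 13)/(1·11 + 3) = 61/14; p² − 19·q² = 3721 − 3724 = -3.
  k = 5: m = 2, d = 3, a = ⌊(4 + 2)/3⌋ = 2; p/q = (2·61 + 48)/(2·14 + 11) = 170/39; p² − 19·q² = 28900 − 28899 = 1.
  The first convergent with p² − 19·q² = 1 gives the fundamental solution (x₁, y₁) = (170, 39).
Step 2: Apply the recurrence (x_{n+1}, y_{n+1}) = (x₁x_n + 19y₁y_n, x₁y_n + y₁x_n) repeatedly.
  From (x_1, y_1) = (170, 39): x_2 = 170·170 + 19·39·39 = 57799; y_2 = 170·39 + 39·170 = 13260.
  From (x_2, y_2) = (57799, 13260): x_3 = 170·57799 + 19·39·13260 = 19651490; y_3 = 170·13260 + 39·57799 = 4508361.
Step 3: Verify x_3² - 19·y_3² = 386181059220100 - 386181059220099 = 1 (should be 1). ✓

(x_1, y_1) = (170, 39); (x_3, y_3) = (19651490, 4508361).


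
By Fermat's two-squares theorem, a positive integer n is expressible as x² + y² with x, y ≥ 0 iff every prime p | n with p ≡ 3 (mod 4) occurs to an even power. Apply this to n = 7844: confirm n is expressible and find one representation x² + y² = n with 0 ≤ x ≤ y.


Step 1: Factor n = 7844 = 2^2 · 37 · 53.
Step 2: Check the mod-4 condition on each prime factor: 2 = 2 (special); 37 ≡ 1 (mod 4), exponent 1; 53 ≡ 1 (mod 4), exponent 1.
All primes ≡ 3 (mod 4) appear to even exponent (or don't appear), so by the two-squares theorem n IS expressible as a sum of two squares.
Step 3: Build a representation. Group n = k² · m with k = 2 and m = 37 · 53 = 1961 (a product of primes ≡ 1 (mod 4)); a representation of m scales to one of n via (k·x)² + (k·y)² = k²(x² + y²). Each prime p ≡ 1 (mod 4) is itself a sum of two squares; find a² by testing p − a² for a perfect square:
  37: 37 − 1² = 36 = 6² ⇒ 37 = 1² + 6².
  53: 53 − 1² = 52, 53 − 2² = 49 = 7² ⇒ 53 = 2² + 7².
  Combine using the Brahmagupta–Fibonacci identity (a² + b²)(c² + d²) = (ac − bd)² + (ad + bc)² = (ac + bd)² + (ad − bc)²:
  37 · 53 = 1961: from (1² + 6²)(2² + 7²), take (1·2 − 6·7, 1·7 + 6·2) = (2 − 42, 7 + 12) = (-40, 19); dropping signs (only squares matter) gives (40, 19); check 40² + 19² = 1600 + 361 = 1961 ✓.
  Scale by k = 2: (2·40, 2·19) = (80, 38).
Step 4: Order so x ≤ y and verify: 38² + 80² = 1444 + 6400 = 7844 = n. ✓

n = 7844 = 38² + 80² (one valid representation with x ≤ y).


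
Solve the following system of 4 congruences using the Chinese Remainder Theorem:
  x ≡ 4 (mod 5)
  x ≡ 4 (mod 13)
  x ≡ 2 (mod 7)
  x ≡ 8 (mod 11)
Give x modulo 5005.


Product of moduli M = 5 · 13 · 7 · 11 = 5005.
Merge one congruence at a time:
  Start: x ≡ 4 (mod 5).
  Combine with x ≡ 4 (mod 13); new modulus lcm = 65.
    Write x = 4 + 5·t and substitute into x ≡ 4 (mod 13): 5·t ≡ 4 − 4 = 0 (mod 13).
    The inverse of 5 mod 13 is 8 (since 5·8 = 40 = 3·13 + 1), so t ≡ 8·0 = 0 ≡ 0 (mod 13).
    Then x = 4 + 5·0 = 4, valid modulo lcm(5, 13) = 65: x ≡ 4 (mod 65).
  Combine with x ≡ 2 (mod 7); new modulus lcm = 455.
    Write x = 4 + 65·t and substitute into x ≡ 2 (mod 7): 65·t ≡ 2 − 4 = -2 (mod 7).
    Reduce coefficients mod 7: 2·t ≡ 5 (mod 7).
    The inverse of 2 mod 7 is 4 (since 2·4 = 8 = 1·7 + 1), so t ≡ 4·5 = 20 ≡ 6 (mod 7).
    Then x = 4 + 65·6 = 394, valid modulo lcm(65, 7) = 455: x ≡ 394 (mod 455).
  Combine with x ≡ 8 (mod 11); new modulus lcm = 5005.
    Write x = 394 + 455·t and substitute into x ≡ 8 (mod 11): 455·t ≡ 8 − 394 = -386 (mod 11).
    Reduce coefficients mod 11: 4·t ≡ 10 (mod 11).
    The inverse of 4 mod 11 is 3 (since 4·3 = 12 = 1·11 + 1), so t ≡ 3·10 = 30 ≡ 8 (mod 11).
    Then x = 394 + 455·8 = 4034, valid modulo lcm(455, 11) = 5005: x ≡ 4034 (mod 5005).
Verify against each original: 4034 mod 5 = 4, 4034 mod 13 = 4, 4034 mod 7 = 2, 4034 mod 11 = 8.

x ≡ 4034 (mod 5005).


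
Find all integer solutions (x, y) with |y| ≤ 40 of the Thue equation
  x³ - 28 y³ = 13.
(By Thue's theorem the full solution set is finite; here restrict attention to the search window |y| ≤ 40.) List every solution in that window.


The equation is x³ - 28y³ = 13. For fixed y, x³ = 28·y³ + 13, so a solution requires the RHS to be a perfect cube.
Strategy: iterate y from -40 to 40, compute RHS = 28·y³ + 13, and check whether it is a (positive or negative) perfect cube.
Check small values of y:
  y = 0: RHS = 13 is not a perfect cube.
  y = 1: RHS = 41 is not a perfect cube.
  y = -1: RHS = -15 is not a perfect cube.
  y = 2: RHS = 237 is not a perfect cube.
  y = -2: RHS = -211 is not a perfect cube.
  y = 3: RHS = 769 is not a perfect cube.
  y = -3: RHS = -743 is not a perfect cube.
Continuing the search up to |y| = 40 finds no solutions either.
No (x, y) in the scanned range satisfies the equation.

No integer solutions with |y| ≤ 40.


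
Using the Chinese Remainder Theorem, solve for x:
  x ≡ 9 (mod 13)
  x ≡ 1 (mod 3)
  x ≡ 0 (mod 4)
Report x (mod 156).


Moduli 13, 3, 4 are pairwise coprime; by CRT there is a unique solution modulo M = 13 · 3 · 4 = 156.
Solve pairwise, accumulating the modulus:
  Start with x ≡ 9 (mod 13).
  Combine with x ≡ 1 (mod 3): since gcd(13, 3) = 1, we get a unique residue mod 39.
    Write x = 9 + 13·t and substitute into x ≡ 1 (mod 3): 13·t ≡ 1 − 9 = -8 (mod 3).
    Reduce coefficients mod 3: 1·t ≡ 1 (mod 3).
    So t ≡ 1 (mod 3).
    Then x = 9 + 13·1 = 22, valid modulo lcm(13, 3) = 39: x ≡ 22 (mod 39).
  Combine with x ≡ 0 (mod 4): since gcd(39, 4) = 1, we get a unique residue mod 156.
    Write x = 22 + 39·t and substitute into x ≡ 0 (mod 4): 39·t ≡ 0 − 22 = -22 (mod 4).
    Reduce coefficients mod 4: 3·t ≡ 2 (mod 4).
    The inverse of 3 mod 4 is 3 (since 3·3 = 9 = 2·4 + 1), so t ≡ 3·2 = 6 ≡ 2 (mod 4).
    Then x = 22 + 39·2 = 100, valid modulo lcm(39, 4) = 156: x ≡ 100 (mod 156).
Verify: 100 mod 13 = 9 ✓, 100 mod 3 = 1 ✓, 100 mod 4 = 0 ✓.

x ≡ 100 (mod 156).


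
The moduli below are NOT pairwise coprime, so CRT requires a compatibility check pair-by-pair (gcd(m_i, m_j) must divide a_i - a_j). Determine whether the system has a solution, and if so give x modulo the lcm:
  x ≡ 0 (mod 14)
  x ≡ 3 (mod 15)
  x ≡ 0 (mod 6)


Moduli 14, 15, 6 are not pairwise coprime, so CRT works modulo lcm(m_i) when all pairwise compatibility conditions hold.
Pairwise compatibility: gcd(m_i, m_j) must divide a_i - a_j for every pair.
Merge one congruence at a time:
  Start: x ≡ 0 (mod 14).
  Combine with x ≡ 3 (mod 15): gcd(14, 15) = 1; 3 - 0 = 3, which IS divisible by 1, so compatible.
    Write x = 0 + 14·t and substitute into x ≡ 3 (mod 15): 14·t ≡ 3 − 0 = 3 (mod 15).
    The inverse of 14 mod 15 is 14 (since 14·14 = 196 = 13·15 + 1), so t ≡ 14·3 = 42 ≡ 12 (mod 15).
    Then x = 0 + 14·12 = 168, valid modulo lcm(14, 15) = 210: x ≡ 168 (mod 210).
  Combine with x ≡ 0 (mod 6): gcd(210, 6) = 6; 0 - 168 = -168, which IS divisible by 6, so compatible.
    Write x = 168 + 210·t and substitute into x ≡ 0 (mod 6): 210·t ≡ 0 − 168 = -168 (mod 6).
    Divide the congruence (and modulus) by g = 6: 35·t ≡ -28 (mod 1).
    Modulo 1 every t works; take t = 0.
    Then x = 168 + 210·0 = 168, valid modulo lcm(210, 6) = 210: x ≡ 168 (mod 210).
Verify: 168 mod 14 = 0, 168 mod 15 = 3, 168 mod 6 = 0.

x ≡ 168 (mod 210).


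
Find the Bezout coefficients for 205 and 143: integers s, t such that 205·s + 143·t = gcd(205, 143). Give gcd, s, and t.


Euclidean algorithm on (205, 143) — divide until remainder is 0:
  205 = 1 · 143 + 62
  143 = 2 · 62 + 19
  62 = 3 · 19 + 5
  19 = 3 · 5 + 4
  5 = 1 · 4 + 1
  4 = 4 · 1 + 0
gcd(205, 143) = 1.
Track Bezout coefficients alongside the remainders: start with r₀ = 205 = a·1 + b·0 (s = 1, t = 0) and r₁ = 143 = a·0 + b·1 (s = 0, t = 1); each new remainder r_{k+1} = r_{k-1} − q_k·r_k inherits s_{k+1} = s_{k-1} − q_k·s_k, t_{k+1} = t_{k-1} − q_k·t_k, so r_k = a·s_k + b·t_k at every step:
  q = 1: r = 62, s = 1 − 1·0 = 1, t = 0 − 1·1 = -1  (check: 205·1 + 143·(-1) = 62)
  q = 2: r = 19, s = 0 − 2·1 = -2, t = 1 − 2·(-1) = 3  (check: 205·(-2) + 143·3 = 19)
  q = 3: r = 5, s = 1 − 3·(-2) = 7, t = -1 − 3·3 = -10  (check: 205·7 + 143·(-10) = 5)
  q = 3: r = 4, s = -2 − 3·7 = -23, t = 3 − 3·(-10) = 33  (check: 205·(-23) + 143·33 = 4)
  q = 1: r = 1, s = 7 − 1·(-23) = 30, t = -10 − 1·33 = -43  (check: 205·30 + 143·(-43) = 1)
The row with r = 1 (the gcd) gives the Bezout coefficients s = 30, t = -43.
Result: 205 · (30) + 143 · (-43) = 1.

gcd(205, 143) = 1; s = 30, t = -43 (check: 205·30 + 143·(-43) = 1).


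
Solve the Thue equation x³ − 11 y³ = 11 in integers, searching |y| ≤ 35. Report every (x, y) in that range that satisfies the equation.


The equation is x³ - 11y³ = 11. For fixed y, x³ = 11·y³ + 11, so a solution requires the RHS to be a perfect cube.
Strategy: iterate y from -35 to 35, compute RHS = 11·y³ + 11, and check whether it is a (positive or negative) perfect cube.
Check small values of y:
  y = 0: RHS = 11 is not a perfect cube.
  y = 1: RHS = 22 is not a perfect cube.
  y = -1: RHS = 0 = (0)³ ⇒ x = 0 works.
  y = 2: RHS = 99 is not a perfect cube.
  y = -2: RHS = -77 is not a perfect cube.
  y = 3: RHS = 308 is not a perfect cube.
  y = -3: RHS = -286 is not a perfect cube.
Continuing the search up to |y| = 35 finds no further solutions beyond those listed.
Collected solutions: (0, -1).

Solutions (with |y| ≤ 35): (0, -1).


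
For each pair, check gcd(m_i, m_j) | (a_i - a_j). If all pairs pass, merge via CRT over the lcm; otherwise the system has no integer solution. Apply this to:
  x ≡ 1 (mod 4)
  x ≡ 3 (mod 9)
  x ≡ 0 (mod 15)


Moduli 4, 9, 15 are not pairwise coprime, so CRT works modulo lcm(m_i) when all pairwise compatibility conditions hold.
Pairwise compatibility: gcd(m_i, m_j) must divide a_i - a_j for every pair.
Merge one congruence at a time:
  Start: x ≡ 1 (mod 4).
  Combine with x ≡ 3 (mod 9): gcd(4, 9) = 1; 3 - 1 = 2, which IS divisible by 1, so compatible.
    Write x = 1 + 4·t and substitute into x ≡ 3 (mod 9): 4·t ≡ 3 − 1 = 2 (mod 9).
    The inverse of 4 mod 9 is 7 (since 4·7 = 28 = 3·9 + 1), so t ≡ 7·2 = 14 ≡ 5 (mod 9).
    Then x = 1 + 4·5 = 21, valid modulo lcm(4, 9) = 36: x ≡ 21 (mod 36).
  Combine with x ≡ 0 (mod 15): gcd(36, 15) = 3; 0 - 21 = -21, which IS divisible by 3, so compatible.
    Write x = 21 + 36·t and substitute into x ≡ 0 (mod 15): 36·t ≡ 0 − 21 = -21 (mod 15).
    Divide the congruence (and modulus) by g = 3: 12·t ≡ -7 (mod 5).
    Reduce coefficients mod 5: 2·t ≡ 3 (mod 5).
    The inverse of 2 mod 5 is 3 (since 2·3 = 6 = 1·5 + 1), so t ≡ 3·3 = 9 ≡ 4 (mod 5).
    Then x = 21 + 36·4 = 165, valid modulo lcm(36, 15) = 180: x ≡ 165 (mod 180).
Verify: 165 mod 4 = 1, 165 mod 9 = 3, 165 mod 15 = 0.

x ≡ 165 (mod 180).


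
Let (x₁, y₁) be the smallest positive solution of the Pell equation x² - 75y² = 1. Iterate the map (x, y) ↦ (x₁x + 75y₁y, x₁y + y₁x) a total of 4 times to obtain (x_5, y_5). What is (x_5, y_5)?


Step 1: Find the fundamental solution (x₁, y₁) of x² - 75y² = 1.
  Expand √75 as a continued fraction. a₀ = ⌊√75⌋ = 8; iterate m_{k+1} = d_k·a_k − m_k, d_{k+1} = (75 − m_{k+1}²)/d_k, a_{k+1} = ⌊(a₀ + m_{k+1})/d_{k+1}⌋ (starting m₀ = 0, d₀ = 1), with convergents p_k = a_k·p_{k-1} + p_{k-2}, q_k = a_k·q_{k-1} + q_{k-2} (p₋₁ = 1, q₋₁ = 0):
  k = 0: a₀ = 8; p₀/q₀ = 8/1; p₀² − 75·q₀² = 64 − 75 = -11.
  k = 1: m = 8, d = 11, a = ⌊(8 + 8)/11⌋ = 1; p/q = (1·8 + 1)/(1·1 + 0) = 9/1; p² − 75·q² = 81 − 75 = 6.
  k = 2: m = 3, d = 6, a = ⌊(8 + 3)/6⌋ = 1; p/q = (1·9 + 8)/(1·1 + 1) = 17/2; p² − 75·q² = 289 − 300 = -11.
  k = 3: m = 3, d = 11, a = ⌊(8 + 3)/11⌋ = 1; p/q = (1·17 + 9)/(1·2 + 1) = 26/3; p² − 75·q² = 676 − 675 = 1.
  The first convergent with p² − 75·q² = 1 gives the fundamental solution (x₁, y₁) = (26, 3).
Step 2: Apply the recurrence (x_{n+1}, y_{n+1}) = (x₁x_n + 75y₁y_n, x₁y_n + y₁x_n) repeatedly.
  From (x_1, y_1) = (26, 3): x_2 = 26·26 + 75·3·3 = 1351; y_2 = 26·3 + 3·26 = 156.
  From (x_2, y_2) = (1351, 156): x_3 = 26·1351 + 75·3·156 = 70226; y_3 = 26·156 + 3·1351 = 8109.
  From (x_3, y_3) = (70226, 8109): x_4 = 26·70226 + 75·3·8109 = 3650401; y_4 = 26·8109 + 3·70226 = 421512.
  From (x_4, y_4) = (3650401, 421512): x_5 = 26·3650401 + 75·3·421512 = 189750626; y_5 = 26·421512 + 3·3650401 = 21910515.
Step 3: Verify x_5² - 75·y_5² = 36005300067391876 - 36005300067391875 = 1 (should be 1). ✓

(x_1, y_1) = (26, 3); (x_5, y_5) = (189750626, 21910515).


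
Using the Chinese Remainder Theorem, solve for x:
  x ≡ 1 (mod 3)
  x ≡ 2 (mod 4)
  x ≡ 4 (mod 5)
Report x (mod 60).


Moduli 3, 4, 5 are pairwise coprime; by CRT there is a unique solution modulo M = 3 · 4 · 5 = 60.
Solve pairwise, accumulating the modulus:
  Start with x ≡ 1 (mod 3).
  Combine with x ≡ 2 (mod 4): since gcd(3, 4) = 1, we get a unique residue mod 12.
    Write x = 1 + 3·t and substitute into x ≡ 2 (mod 4): 3·t ≡ 2 − 1 = 1 (mod 4).
    The inverse of 3 mod 4 is 3 (since 3·3 = 9 = 2·4 + 1), so t ≡ 3·1 = 3 ≡ 3 (mod 4).
    Then x = 1 + 3·3 = 10, valid modulo lcm(3, 4) = 12: x ≡ 10 (mod 12).
  Combine with x ≡ 4 (mod 5): since gcd(12, 5) = 1, we get a unique residue mod 60.
    Write x = 10 + 12·t and substitute into x ≡ 4 (mod 5): 12·t ≡ 4 − 10 = -6 (mod 5).
    Reduce coefficients mod 5: 2·t ≡ 4 (mod 5).
    The inverse of 2 mod 5 is 3 (since 2·3 = 6 = 1·5 + 1), so t ≡ 3·4 = 12 ≡ 2 (mod 5).
    Then x = 10 + 12·2 = 34, valid modulo lcm(12, 5) = 60: x ≡ 34 (mod 60).
Verify: 34 mod 3 = 1 ✓, 34 mod 4 = 2 ✓, 34 mod 5 = 4 ✓.

x ≡ 34 (mod 60).


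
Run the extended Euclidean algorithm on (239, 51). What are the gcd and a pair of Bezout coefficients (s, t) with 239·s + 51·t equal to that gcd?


Euclidean algorithm on (239, 51) — divide until remainder is 0:
  239 = 4 · 51 + 35
  51 = 1 · 35 + 16
  35 = 2 · 16 + 3
  16 = 5 · 3 + 1
  3 = 3 · 1 + 0
gcd(239, 51) = 1.
Track Bezout coefficients alongside the remainders: start with r₀ = 239 = a·1 + b·0 (s = 1, t = 0) and r₁ = 51 = a·0 + b·1 (s = 0, t = 1); each new remainder r_{k+1} = r_{k-1} − q_k·r_k inherits s_{k+1} = s_{k-1} − q_k·s_k, t_{k+1} = t_{k-1} − q_k·t_k, so r_k = a·s_k + b·t_k at every step:
  q = 4: r = 35, s = 1 − 4·0 = 1, t = 0 − 4·1 = -4  (check: 239·1 + 51·(-4) = 35)
  q = 1: r = 16, s = 0 − 1·1 = -1, t = 1 − 1·(-4) = 5  (check: 239·(-1) + 51·5 = 16)
  q = 2: r = 3, s = 1 − 2·(-1) = 3, t = -4 − 2·5 = -14  (check: 239·3 + 51·(-14) = 3)
  q = 5: r = 1, s = -1 − 5·3 = -16, t = 5 − 5·(-14) = 75  (check: 239·(-16) + 51·75 = 1)
The row with r = 1 (the gcd) gives the Bezout coefficients s = -16, t = 75.
Result: 239 · (-16) + 51 · (75) = 1.

gcd(239, 51) = 1; s = -16, t = 75 (check: 239·(-16) + 51·75 = 1).


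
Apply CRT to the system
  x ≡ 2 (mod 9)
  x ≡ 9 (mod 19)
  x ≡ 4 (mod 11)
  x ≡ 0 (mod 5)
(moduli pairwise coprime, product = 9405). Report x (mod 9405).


Product of moduli M = 9 · 19 · 11 · 5 = 9405.
Merge one congruence at a time:
  Start: x ≡ 2 (mod 9).
  Combine with x ≡ 9 (mod 19); new modulus lcm = 171.
    Write x = 2 + 9·t and substitute into x ≡ 9 (mod 19): 9·t ≡ 9 − 2 = 7 (mod 19).
    The inverse of 9 mod 19 is 17 (since 9·17 = 153 = 8·19 + 1), so t ≡ 17·7 = 119 ≡ 5 (mod 19).
    Then x = 2 + 9·5 = 47, valid modulo lcm(9, 19) = 171: x ≡ 47 (mod 171).
  Combine with x ≡ 4 (mod 11); new modulus lcm = 1881.
    Write x = 47 + 171·t and substitute into x ≡ 4 (mod 11): 171·t ≡ 4 − 47 = -43 (mod 11).
    Reduce coefficients mod 11: 6·t ≡ 1 (mod 11).
    The inverse of 6 mod 11 is 2 (since 6·2 = 12 = 1·11 + 1), so t ≡ 2·1 = 2 ≡ 2 (mod 11).
    Then x = 47 + 171·2 = 389, valid modulo lcm(171, 11) = 1881: x ≡ 389 (mod 1881).
  Combine with x ≡ 0 (mod 5); new modulus lcm = 9405.
    Write x = 389 + 1881·t and substitute into x ≡ 0 (mod 5): 1881·t ≡ 0 − 389 = -389 (mod 5).
    Reduce coefficients mod 5: 1·t ≡ 1 (mod 5).
    So t ≡ 1 (mod 5).
    Then x = 389 + 1881·1 = 2270, valid modulo lcm(1881, 5) = 9405: x ≡ 2270 (mod 9405).
Verify against each original: 2270 mod 9 = 2, 2270 mod 19 = 9, 2270 mod 11 = 4, 2270 mod 5 = 0.

x ≡ 2270 (mod 9405).


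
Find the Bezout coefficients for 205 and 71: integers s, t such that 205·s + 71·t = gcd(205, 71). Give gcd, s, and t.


Euclidean algorithm on (205, 71) — divide until remainder is 0:
  205 = 2 · 71 + 63
  71 = 1 · 63 + 8
  63 = 7 · 8 + 7
  8 = 1 · 7 + 1
  7 = 7 · 1 + 0
gcd(205, 71) = 1.
Track Bezout coefficients alongside the remainders: start with r₀ = 205 = a·1 + b·0 (s = 1, t = 0) and r₁ = 71 = a·0 + b·1 (s = 0, t = 1); each new remainder r_{k+1} = r_{k-1} − q_k·r_k inherits s_{k+1} = s_{k-1} − q_k·s_k, t_{k+1} = t_{k-1} − q_k·t_k, so r_k = a·s_k + b·t_k at every step:
  q = 2: r = 63, s = 1 − 2·0 = 1, t = 0 − 2·1 = -2  (check: 205·1 + 71·(-2) = 63)
  q = 1: r = 8, s = 0 − 1·1 = -1, t = 1 − 1·(-2) = 3  (check: 205·(-1) + 71·3 = 8)
  q = 7: r = 7, s = 1 − 7·(-1) = 8, t = -2 − 7·3 = -23  (check: 205·8 + 71·(-23) = 7)
  q = 1: r = 1, s = -1 − 1·8 = -9, t = 3 − 1·(-23) = 26  (check: 205·(-9) + 71·26 = 1)
The row with r = 1 (the gcd) gives the Bezout coefficients s = -9, t = 26.
Result: 205 · (-9) + 71 · (26) = 1.

gcd(205, 71) = 1; s = -9, t = 26 (check: 205·(-9) + 71·26 = 1).


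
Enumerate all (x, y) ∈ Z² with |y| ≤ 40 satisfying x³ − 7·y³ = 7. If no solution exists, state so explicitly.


The equation is x³ - 7y³ = 7. For fixed y, x³ = 7·y³ + 7, so a solution requires the RHS to be a perfect cube.
Strategy: iterate y from -40 to 40, compute RHS = 7·y³ + 7, and check whether it is a (positive or negative) perfect cube.
Check small values of y:
  y = 0: RHS = 7 is not a perfect cube.
  y = 1: RHS = 14 is not a perfect cube.
  y = -1: RHS = 0 = (0)³ ⇒ x = 0 works.
  y = 2: RHS = 63 is not a perfect cube.
  y = -2: RHS = -49 is not a perfect cube.
  y = 3: RHS = 196 is not a perfect cube.
  y = -3: RHS = -182 is not a perfect cube.
Continuing the search up to |y| = 40 finds no further solutions beyond those listed.
Collected solutions: (0, -1).

Solutions (with |y| ≤ 40): (0, -1).


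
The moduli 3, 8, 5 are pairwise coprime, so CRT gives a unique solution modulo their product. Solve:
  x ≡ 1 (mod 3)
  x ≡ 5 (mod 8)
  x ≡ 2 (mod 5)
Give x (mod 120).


Moduli 3, 8, 5 are pairwise coprime; by CRT there is a unique solution modulo M = 3 · 8 · 5 = 120.
Solve pairwise, accumulating the modulus:
  Start with x ≡ 1 (mod 3).
  Combine with x ≡ 5 (mod 8): since gcd(3, 8) = 1, we get a unique residue mod 24.
    Write x = 1 + 3·t and substitute into x ≡ 5 (mod 8): 3·t ≡ 5 − 1 = 4 (mod 8).
    The inverse of 3 mod 8 is 3 (since 3·3 = 9 = 1·8 + 1), so t ≡ 3·4 = 12 ≡ 4 (mod 8).
    Then x = 1 + 3·4 = 13, valid modulo lcm(3, 8) = 24: x ≡ 13 (mod 24).
  Combine with x ≡ 2 (mod 5): since gcd(24, 5) = 1, we get a unique residue mod 120.
    Write x = 13 + 24·t and substitute into x ≡ 2 (mod 5): 24·t ≡ 2 − 13 = -11 (mod 5).
    Reduce coefficients mod 5: 4·t ≡ 4 (mod 5).
    The inverse of 4 mod 5 is 4 (since 4·4 = 16 = 3·5 + 1), so t ≡ 4·4 = 16 ≡ 1 (mod 5).
    Then x = 13 + 24·1 = 37, valid modulo lcm(24, 5) = 120: x ≡ 37 (mod 120).
Verify: 37 mod 3 = 1 ✓, 37 mod 8 = 5 ✓, 37 mod 5 = 2 ✓.

x ≡ 37 (mod 120).


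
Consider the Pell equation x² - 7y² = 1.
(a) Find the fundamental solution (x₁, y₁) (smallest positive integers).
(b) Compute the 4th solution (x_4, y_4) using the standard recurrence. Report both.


Step 1: Find the fundamental solution (x₁, y₁) of x² - 7y² = 1.
  Expand √7 as a continued fraction. a₀ = ⌊√7⌋ = 2; iterate m_{k+1} = d_k·a_k − m_k, d_{k+1} = (7 − m_{k+1}²)/d_k, a_{k+1} = ⌊(a₀ + m_{k+1})/d_{k+1}⌋ (starting m₀ = 0, d₀ = 1), with convergents p_k = a_k·p_{k-1} + p_{k-2}, q_k = a_k·q_{k-1} + q_{k-2} (p₋₁ = 1, q₋₁ = 0):
  k = 0: a₀ = 2; p₀/q₀ = 2/1; p₀² − 7·q₀² = 4 − 7 = -3.
  k = 1: m = 2, d = 3, a = ⌊(2 + 2)/3⌋ = 1; p/q = (1·2 + 1)/(1·1 + 0) = 3/1; p² − 7·q² = 9 − 7 = 2.
  k = 2: m = 1, d = 2, a = ⌊(2 + 1)/2⌋ = 1; p/q = (1·3 + 2)/(1·1 + 1) = 5/2; p² − 7·q² = 25 − 28 = -3.
  k = 3: m = 1, d = 3, a = ⌊(2 + 1)/3⌋ = 1; p/q = (1·5 + 3)/(1·2 + 1) = 8/3; p² − 7·q² = 64 − 63 = 1.
  The first convergent with p² − 7·q² = 1 gives the fundamental solution (x₁, y₁) = (8, 3).
Step 2: Apply the recurrence (x_{n+1}, y_{n+1}) = (x₁x_n + 7y₁y_n, x₁y_n + y₁x_n) repeatedly.
  From (x_1, y_1) = (8, 3): x_2 = 8·8 + 7·3·3 = 127; y_2 = 8·3 + 3·8 = 48.
  From (x_2, y_2) = (127, 48): x_3 = 8·127 + 7·3·48 = 2024; y_3 = 8·48 + 3·127 = 765.
  From (x_3, y_3) = (2024, 765): x_4 = 8·2024 + 7·3·765 = 32257; y_4 = 8·765 + 3·2024 = 12192.
Step 3: Verify x_4² - 7·y_4² = 1040514049 - 1040514048 = 1 (should be 1). ✓

(x_1, y_1) = (8, 3); (x_4, y_4) = (32257, 12192).


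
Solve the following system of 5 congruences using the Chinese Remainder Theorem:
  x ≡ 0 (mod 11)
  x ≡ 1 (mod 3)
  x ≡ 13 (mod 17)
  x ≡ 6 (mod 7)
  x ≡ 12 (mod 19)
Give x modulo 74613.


Product of moduli M = 11 · 3 · 17 · 7 · 19 = 74613.
Merge one congruence at a time:
  Start: x ≡ 0 (mod 11).
  Combine with x ≡ 1 (mod 3); new modulus lcm = 33.
    Write x = 0 + 11·t and substitute into x ≡ 1 (mod 3): 11·t ≡ 1 − 0 = 1 (mod 3).
    Reduce coefficients mod 3: 2·t ≡ 1 (mod 3).
    The inverse of 2 mod 3 is 2 (since 2·2 = 4 = 1·3 + 1), so t ≡ 2·1 = 2 ≡ 2 (mod 3).
    Then x = 0 + 11·2 = 22, valid modulo lcm(11, 3) = 33: x ≡ 22 (mod 33).
  Combine with x ≡ 13 (mod 17); new modulus lcm = 561.
    Write x = 22 + 33·t and substitute into x ≡ 13 (mod 17): 33·t ≡ 13 − 22 = -9 (mod 17).
    Reduce coefficients mod 17: 16·t ≡ 8 (mod 17).
    The inverse of 16 mod 17 is 16 (since 16·16 = 256 = 15·17 + 1), so t ≡ 16·8 = 128 ≡ 9 (mod 17).
    Then x = 22 + 33·9 = 319, valid modulo lcm(33, 17) = 561: x ≡ 319 (mod 561).
  Combine with x ≡ 6 (mod 7); new modulus lcm = 3927.
    Write x = 319 + 561·t and substitute into x ≡ 6 (mod 7): 561·t ≡ 6 − 319 = -313 (mod 7).
    Reduce coefficients mod 7: 1·t ≡ 2 (mod 7).
    So t ≡ 2 (mod 7).
    Then x = 319 + 561·2 = 1441, valid modulo lcm(561, 7) = 3927: x ≡ 1441 (mod 3927).
  Combine with x ≡ 12 (mod 19); new modulus lcm = 74613.
    Write x = 1441 + 3927·t and substitute into x ≡ 12 (mod 19): 3927·t ≡ 12 − 1441 = -1429 (mod 19).
    Reduce coefficients mod 19: 13·t ≡ 15 (mod 19).
    The inverse of 13 mod 19 is 3 (since 13·3 = 39 = 2·19 + 1), so t ≡ 3·15 = 45 ≡ 7 (mod 19).
    Then x = 1441 + 3927·7 = 28930, valid modulo lcm(3927, 19) = 74613: x ≡ 28930 (mod 74613).
Verify against each original: 28930 mod 11 = 0, 28930 mod 3 = 1, 28930 mod 17 = 13, 28930 mod 7 = 6, 28930 mod 19 = 12.

x ≡ 28930 (mod 74613).


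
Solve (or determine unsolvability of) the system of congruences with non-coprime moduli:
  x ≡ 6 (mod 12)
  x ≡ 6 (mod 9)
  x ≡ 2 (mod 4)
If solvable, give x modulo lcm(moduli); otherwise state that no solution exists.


Moduli 12, 9, 4 are not pairwise coprime, so CRT works modulo lcm(m_i) when all pairwise compatibility conditions hold.
Pairwise compatibility: gcd(m_i, m_j) must divide a_i - a_j for every pair.
Merge one congruence at a time:
  Start: x ≡ 6 (mod 12).
  Combine with x ≡ 6 (mod 9): gcd(12, 9) = 3; 6 - 6 = 0, which IS divisible by 3, so compatible.
    Write x = 6 + 12·t and substitute into x ≡ 6 (mod 9): 12·t ≡ 6 − 6 = 0 (mod 9).
    Divide the congruence (and modulus) by g = 3: 4·t ≡ 0 (mod 3).
    Reduce coefficients mod 3: 1·t ≡ 0 (mod 3).
    So t ≡ 0 (mod 3).
    Then x = 6 + 12·0 = 6, valid modulo lcm(12, 9) = 36: x ≡ 6 (mod 36).
  Combine with x ≡ 2 (mod 4): gcd(36, 4) = 4; 2 - 6 = -4, which IS divisible by 4, so compatible.
    Write x = 6 + 36·t and substitute into x ≡ 2 (mod 4): 36·t ≡ 2 − 6 = -4 (mod 4).
    Divide the congruence (and modulus) by g = 4: 9·t ≡ -1 (mod 1).
    Modulo 1 every t works; take t = 0.
    Then x = 6 + 36·0 = 6, valid modulo lcm(36, 4) = 36: x ≡ 6 (mod 36).
Verify: 6 mod 12 = 6, 6 mod 9 = 6, 6 mod 4 = 2.

x ≡ 6 (mod 36).


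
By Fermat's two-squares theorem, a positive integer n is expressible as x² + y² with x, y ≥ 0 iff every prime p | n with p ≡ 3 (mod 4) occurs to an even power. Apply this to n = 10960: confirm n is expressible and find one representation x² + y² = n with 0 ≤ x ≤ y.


Step 1: Factor n = 10960 = 2^4 · 5 · 137.
Step 2: Check the mod-4 condition on each prime factor: 2 = 2 (special); 5 ≡ 1 (mod 4), exponent 1; 137 ≡ 1 (mod 4), exponent 1.
All primes ≡ 3 (mod 4) appear to even exponent (or don't appear), so by the two-squares theorem n IS expressible as a sum of two squares.
Step 3: Build a representation. Group n = k² · m with k = 4 and m = 5 · 137 = 685 (a product of primes ≡ 1 (mod 4)); a representation of m scales to one of n via (k·x)² + (k·y)² = k²(x² + y²). Each prime p ≡ 1 (mod 4) is itself a sum of two squares; find a² by testing p − a² for a perfect square:
  5: 5 − 1² = 4 = 2² ⇒ 5 = 1² + 2².
  137: 137 − 1² = 136, 137 − 2² = 133, 137 − 3² = 128, 137 − 4² = 121 = 11² ⇒ 137 = 4² + 11².
  Combine using the Brahmagupta–Fibonacci identity (a² + b²)(c² + d²) = (ac − bd)² + (ad + bc)² = (ac + bd)² + (ad − bc)²:
  5 · 137 = 685: from (1² + 2²)(4² + 11²), take (1·4 − 2·11, 1·11 + 2·4) = (4 − 22, 11 + 8) = (-18, 19); dropping signs (only squares matter) gives (18, 19); check 18² + 19² = 324 + 361 = 685 ✓.
  Scale by k = 4: (4·18, 4·19) = (72, 76).
Step 4: Order so x ≤ y and verify: 72² + 76² = 5184 + 5776 = 10960 = n. ✓

n = 10960 = 72² + 76² (one valid representation with x ≤ y).


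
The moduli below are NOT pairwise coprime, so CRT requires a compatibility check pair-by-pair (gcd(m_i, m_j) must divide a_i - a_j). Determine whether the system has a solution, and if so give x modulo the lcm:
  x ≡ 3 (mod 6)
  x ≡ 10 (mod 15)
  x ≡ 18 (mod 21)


Moduli 6, 15, 21 are not pairwise coprime, so CRT works modulo lcm(m_i) when all pairwise compatibility conditions hold.
Pairwise compatibility: gcd(m_i, m_j) must divide a_i - a_j for every pair.
Merge one congruence at a time:
  Start: x ≡ 3 (mod 6).
  Combine with x ≡ 10 (mod 15): gcd(6, 15) = 3, and 10 - 3 = 7 is NOT divisible by 3.
    ⇒ system is inconsistent (no integer solution).

No solution (the system is inconsistent).


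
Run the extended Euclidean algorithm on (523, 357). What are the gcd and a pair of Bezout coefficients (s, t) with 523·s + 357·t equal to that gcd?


Euclidean algorithm on (523, 357) — divide until remainder is 0:
  523 = 1 · 357 + 166
  357 = 2 · 166 + 25
  166 = 6 · 25 + 16
  25 = 1 · 16 + 9
  16 = 1 · 9 + 7
  9 = 1 · 7 + 2
  7 = 3 · 2 + 1
  2 = 2 · 1 + 0
gcd(523, 357) = 1.
Track Bezout coefficients alongside the remainders: start with r₀ = 523 = a·1 + b·0 (s = 1, t = 0) and r₁ = 357 = a·0 + b·1 (s = 0, t = 1); each new remainder r_{k+1} = r_{k-1} − q_k·r_k inherits s_{k+1} = s_{k-1} − q_k·s_k, t_{k+1} = t_{k-1} − q_k·t_k, so r_k = a·s_k + b·t_k at every step:
  q = 1: r = 166, s = 1 − 1·0 = 1, t = 0 − 1·1 = -1  (check: 523·1 + 357·(-1) = 166)
  q = 2: r = 25, s = 0 − 2·1 = -2, t = 1 − 2·(-1) = 3  (check: 523·(-2) + 357·3 = 25)
  q = 6: r = 16, s = 1 − 6·(-2) = 13, t = -1 − 6·3 = -19  (check: 523·13 + 357·(-19) = 16)
  q = 1: r = 9, s = -2 − 1·13 = -15, t = 3 − 1·(-19) = 22  (check: 523·(-15) + 357·22 = 9)
  q = 1: r = 7, s = 13 − 1·(-15) = 28, t = -19 − 1·22 = -41  (check: 523·28 + 357·(-41) = 7)
  q = 1: r = 2, s = -15 − 1·28 = -43, t = 22 − 1·(-41) = 63  (check: 523·(-43) + 357·63 = 2)
  q = 3: r = 1, s = 28 − 3·(-43) = 157, t = -41 − 3·63 = -230  (check: 523·157 + 357·(-230) = 1)
The row with r = 1 (the gcd) gives the Bezout coefficients s = 157, t = -230.
Result: 523 · (157) + 357 · (-230) = 1.

gcd(523, 357) = 1; s = 157, t = -230 (check: 523·157 + 357·(-230) = 1).


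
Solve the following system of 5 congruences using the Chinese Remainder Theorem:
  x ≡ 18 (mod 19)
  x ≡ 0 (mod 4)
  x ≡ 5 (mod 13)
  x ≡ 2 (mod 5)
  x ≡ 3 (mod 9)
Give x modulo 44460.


Product of moduli M = 19 · 4 · 13 · 5 · 9 = 44460.
Merge one congruence at a time:
  Start: x ≡ 18 (mod 19).
  Combine with x ≡ 0 (mod 4); new modulus lcm = 76.
    Write x = 18 + 19·t and substitute into x ≡ 0 (mod 4): 19·t ≡ 0 − 18 = -18 (mod 4).
    Reduce coefficients mod 4: 3·t ≡ 2 (mod 4).
    The inverse of 3 mod 4 is 3 (since 3·3 = 9 = 2·4 + 1), so t ≡ 3·2 = 6 ≡ 2 (mod 4).
    Then x = 18 + 19·2 = 56, valid modulo lcm(19, 4) = 76: x ≡ 56 (mod 76).
  Combine with x ≡ 5 (mod 13); new modulus lcm = 988.
    Write x = 56 + 76·t and substitute into x ≡ 5 (mod 13): 76·t ≡ 5 − 56 = -51 (mod 13).
    Reduce coefficients mod 13: 11·t ≡ 1 (mod 13).
    The inverse of 11 mod 13 is 6 (since 11·6 = 66 = 5·13 + 1), so t ≡ 6·1 = 6 ≡ 6 (mod 13).
    Then x = 56 + 76·6 = 512, valid modulo lcm(76, 13) = 988: x ≡ 512 (mod 988).
  Combine with x ≡ 2 (mod 5); new modulus lcm = 4940.
    Write x = 512 + 988·t and substitute into x ≡ 2 (mod 5): 988·t ≡ 2 − 512 = -510 (mod 5).
    Reduce coefficients mod 5: 3·t ≡ 0 (mod 5).
    The inverse of 3 mod 5 is 2 (since 3·2 = 6 = 1·5 + 1), so t ≡ 2·0 = 0 ≡ 0 (mod 5).
    Then x = 512 + 988·0 = 512, valid modulo lcm(988, 5) = 4940: x ≡ 512 (mod 4940).
  Combine with x ≡ 3 (mod 9); new modulus lcm = 44460.
    Write x = 512 + 4940·t and substitute into x ≡ 3 (mod 9): 4940·t ≡ 3 − 512 = -509 (mod 9).
    Reduce coefficients mod 9: 8·t ≡ 4 (mod 9).
    The inverse of 8 mod 9 is 8 (since 8·8 = 64 = 7·9 + 1), so t ≡ 8·4 = 32 ≡ 5 (mod 9).
    Then x = 512 + 4940·5 = 25212, valid modulo lcm(4940, 9) = 44460: x ≡ 25212 (mod 44460).
Verify against each original: 25212 mod 19 = 18, 25212 mod 4 = 0, 25212 mod 13 = 5, 25212 mod 5 = 2, 25212 mod 9 = 3.

x ≡ 25212 (mod 44460).
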